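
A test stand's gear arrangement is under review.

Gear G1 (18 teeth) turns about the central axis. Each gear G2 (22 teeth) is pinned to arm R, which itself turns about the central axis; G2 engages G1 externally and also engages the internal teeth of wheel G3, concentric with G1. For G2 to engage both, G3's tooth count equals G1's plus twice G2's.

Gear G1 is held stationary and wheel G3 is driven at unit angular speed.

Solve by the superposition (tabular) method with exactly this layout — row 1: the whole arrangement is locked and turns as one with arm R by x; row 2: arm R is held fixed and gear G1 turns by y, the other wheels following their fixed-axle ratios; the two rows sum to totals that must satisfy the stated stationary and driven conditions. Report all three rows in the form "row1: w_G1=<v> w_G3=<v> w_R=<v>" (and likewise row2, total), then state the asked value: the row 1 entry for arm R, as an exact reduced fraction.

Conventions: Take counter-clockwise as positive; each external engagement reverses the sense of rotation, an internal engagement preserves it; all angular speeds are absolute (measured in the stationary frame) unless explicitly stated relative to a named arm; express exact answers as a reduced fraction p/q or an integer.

topology: planetary set — G1 18T / G2 22T / G3 62T, arm = carrier (Willis)
row 1: whole set turns with the arm by x
row 2 (arm held, sun turns y): ω_ring = −(18/62)·y, ω_arm = 0
boundary: total ω_sun = x + y = 0 and total ω_ring = x − (18/62)·y = 1  ⇒  y = -31/40, x = 31/40
row 2 ring = −(18/62)·(-31/40) = 9/40
totals (row 1 + row 2): sun 31/40 + (-31/40) = 0, ring 31/40 + 9/40 = 1, arm 31/40 + 0 = 31/40
asked cell (row1, arm) = 31/40

row1: w_G1=31/40 w_G3=31/40 w_R=31/40
row2: w_G1=-31/40 w_G3=9/40 w_R=0
total: w_G1=0 w_G3=1 w_R=31/40
asked value: 31/40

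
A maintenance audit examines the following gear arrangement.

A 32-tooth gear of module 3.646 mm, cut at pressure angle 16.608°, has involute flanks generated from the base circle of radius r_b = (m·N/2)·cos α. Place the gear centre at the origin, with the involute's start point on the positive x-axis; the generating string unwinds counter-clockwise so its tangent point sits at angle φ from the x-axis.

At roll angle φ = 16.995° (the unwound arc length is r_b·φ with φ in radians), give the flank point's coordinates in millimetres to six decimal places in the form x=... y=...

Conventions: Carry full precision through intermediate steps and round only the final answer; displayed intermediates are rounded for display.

x=58.307770 y=0.482035

topology: single-mesh involute geometry — m = 3.646, N = 32
pitch radius r_p = m·N/2 = 3.646·32/2 = 58.336000
base radius r_b = r_p·cos α = 58.336000·cos 16.608° = 55.902378
roll angle φ = 16.995° = 0.29661871 rad
x = r_b·(cos φ + φ·sin φ) = 58.307770
y = r_b·(sin φ − φ·cos φ) = 0.482035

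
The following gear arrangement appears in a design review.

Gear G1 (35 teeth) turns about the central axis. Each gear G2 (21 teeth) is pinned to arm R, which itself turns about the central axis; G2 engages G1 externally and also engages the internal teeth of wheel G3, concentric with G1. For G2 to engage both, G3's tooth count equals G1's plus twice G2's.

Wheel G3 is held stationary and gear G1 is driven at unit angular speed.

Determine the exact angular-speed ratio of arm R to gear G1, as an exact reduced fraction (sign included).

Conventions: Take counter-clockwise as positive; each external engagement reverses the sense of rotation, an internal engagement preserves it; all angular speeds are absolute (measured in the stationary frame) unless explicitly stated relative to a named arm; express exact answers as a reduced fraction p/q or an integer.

5/16

class = planetary set [G3 = 35+2·21 = 77; Willis about the carrier]
ring teeth: 35 + 2·21 = 77
35(ω_sun−ω_arm) = −77(ω_ring−ω_arm),  ω_ring = 0, ω_sun = 1
35(1−ω_arm) = −77(0−ω_arm)  ⇒  112·ω_arm = 35  ⇒  ω_arm = 5/16
ω_out/ω_in = 5/16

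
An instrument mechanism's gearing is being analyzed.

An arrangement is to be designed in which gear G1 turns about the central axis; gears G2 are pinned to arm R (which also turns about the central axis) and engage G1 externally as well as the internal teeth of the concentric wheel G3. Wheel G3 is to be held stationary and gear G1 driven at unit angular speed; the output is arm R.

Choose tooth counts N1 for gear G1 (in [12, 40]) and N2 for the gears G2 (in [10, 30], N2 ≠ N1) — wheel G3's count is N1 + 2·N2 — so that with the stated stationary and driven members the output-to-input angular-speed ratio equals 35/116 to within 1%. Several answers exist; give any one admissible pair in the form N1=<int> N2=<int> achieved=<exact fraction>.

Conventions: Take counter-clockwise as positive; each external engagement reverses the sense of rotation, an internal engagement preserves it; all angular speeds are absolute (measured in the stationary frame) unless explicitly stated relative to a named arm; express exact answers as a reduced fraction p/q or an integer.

planetary set to be sized for 35/116 (Willis relation)
Willis with ω_ring = 0: ω_arm/ω_sun = N1/(N1+N3); set equal to 35/116  ⇒  N3/N1 = 1/(35/116) − 1 = 81/35
N3 = N1 + 2·N2  ⇒  N2/N1 = (N3/N1 − 1)/2 = (81/35 − 1)/2 = 23/35
smallest multiple with N1 ≥ 12 and N2 ≥ 10: k = 1  ⇒  N1 = 1·35 = 35, N2 = 1·23 = 23 (N1 ≤ 40, N2 ≤ 30, N2 ≠ N1 ✓), N3 = 35 + 2·23 = 81
check: N1/(N1+N3) with N1 = 35, N3 = 81 gives 35/116; |achieved − target| = 0 ≤ 7/2320 ✓

N1=35 N2=23 achieved=35/116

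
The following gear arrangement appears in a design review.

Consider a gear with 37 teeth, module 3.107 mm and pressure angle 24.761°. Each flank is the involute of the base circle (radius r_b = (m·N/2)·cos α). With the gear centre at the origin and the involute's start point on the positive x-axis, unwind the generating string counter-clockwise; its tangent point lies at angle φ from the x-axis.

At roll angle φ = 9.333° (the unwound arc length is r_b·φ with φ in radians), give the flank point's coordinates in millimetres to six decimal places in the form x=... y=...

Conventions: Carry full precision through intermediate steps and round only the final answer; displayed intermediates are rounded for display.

x=52.882870 y=0.074998

topology: single-mesh involute geometry — m = 3.107, N = 37
pitch radius r_p = m·N/2 = 3.107·37/2 = 57.479500
base radius r_b = r_p·cos α = 57.479500·cos 24.761° = 52.194995
roll angle φ = 9.333° = 0.16289158 rad
x = r_b·(cos φ + φ·sin φ) = 52.882870
y = r_b·(sin φ − φ·cos φ) = 0.074998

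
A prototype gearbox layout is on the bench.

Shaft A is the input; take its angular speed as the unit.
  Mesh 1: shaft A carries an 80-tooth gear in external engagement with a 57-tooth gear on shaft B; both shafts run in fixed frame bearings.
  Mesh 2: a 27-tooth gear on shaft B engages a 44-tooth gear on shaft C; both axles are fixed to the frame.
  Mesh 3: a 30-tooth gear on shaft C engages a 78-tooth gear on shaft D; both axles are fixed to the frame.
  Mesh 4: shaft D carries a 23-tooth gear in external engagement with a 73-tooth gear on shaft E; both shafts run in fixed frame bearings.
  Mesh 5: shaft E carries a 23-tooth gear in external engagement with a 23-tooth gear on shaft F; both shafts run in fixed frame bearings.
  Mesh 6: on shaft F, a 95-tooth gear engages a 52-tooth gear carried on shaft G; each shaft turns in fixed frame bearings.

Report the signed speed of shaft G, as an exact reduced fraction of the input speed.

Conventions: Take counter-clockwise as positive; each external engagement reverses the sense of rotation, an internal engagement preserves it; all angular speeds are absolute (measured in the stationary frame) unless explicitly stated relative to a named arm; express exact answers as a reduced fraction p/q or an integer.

25875/135707

6-mesh fixed-axis compound train (all bearings frame-fixed)
mesh 1 [80T→57T]: |ω|/ω_in = 1×80/57 = 80/57, sense flips to −
mesh 2 [27T→44T]: |ω|/ω_in = (80/57)×27/44 = 180/209, sense flips to +
mesh 3 [30T→78T]: |ω|/ω_in = (180/209)×30/78 = 900/2717, sense flips to −
mesh 4 [23T→73T]: |ω|/ω_in = (900/2717)×23/73 = 20700/198341, sense flips to +
mesh 5 [23T→23T]: |ω|/ω_in = (20700/198341)×23/23 = 20700/198341, sense flips to −
mesh 6 [95T→52T]: |ω|/ω_in = (20700/198341)×95/52 = 25875/135707, sense flips to +
signed output speed (× input speed) = 25875/135707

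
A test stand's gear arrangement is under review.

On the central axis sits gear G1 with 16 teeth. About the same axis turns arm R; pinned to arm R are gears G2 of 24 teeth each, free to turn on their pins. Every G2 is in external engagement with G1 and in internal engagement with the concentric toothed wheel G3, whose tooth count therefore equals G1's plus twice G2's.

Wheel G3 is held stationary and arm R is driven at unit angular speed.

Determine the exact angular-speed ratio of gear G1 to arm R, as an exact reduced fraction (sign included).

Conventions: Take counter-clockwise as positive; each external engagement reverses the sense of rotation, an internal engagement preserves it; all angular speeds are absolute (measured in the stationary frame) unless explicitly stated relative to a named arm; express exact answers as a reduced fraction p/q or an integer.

5

planetary set (16T centre, 24T on arm, 64T internal) — Willis relation
ring teeth: 16 + 2·24 = 64
16(ω_sun−ω_arm) = −64(ω_ring−ω_arm),  ω_ring = 0, ω_arm = 1
ω_sun = 1 − (64/16)(0−1) = 5
ω_out/ω_in = 5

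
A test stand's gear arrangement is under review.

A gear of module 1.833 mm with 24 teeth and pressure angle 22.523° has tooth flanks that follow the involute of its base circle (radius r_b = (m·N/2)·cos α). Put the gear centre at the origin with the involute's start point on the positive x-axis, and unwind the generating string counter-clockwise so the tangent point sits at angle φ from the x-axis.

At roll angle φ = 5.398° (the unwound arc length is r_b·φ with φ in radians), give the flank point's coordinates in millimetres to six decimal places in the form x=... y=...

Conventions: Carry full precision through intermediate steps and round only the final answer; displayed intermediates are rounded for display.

x=20.408247 y=0.005659

recognized (one wheel, involute flank): single-mesh tooth geometry, m = 1.833, N = 24
pitch radius r_p = m·N/2 = 1.833·24/2 = 21.996000
base radius r_b = r_p·cos α = 21.996000·cos 22.523° = 20.318274
roll angle φ = 5.398° = 0.09421287 rad
x = r_b·(cos φ + φ·sin φ) = 20.408247
y = r_b·(sin φ − φ·cos φ) = 0.005659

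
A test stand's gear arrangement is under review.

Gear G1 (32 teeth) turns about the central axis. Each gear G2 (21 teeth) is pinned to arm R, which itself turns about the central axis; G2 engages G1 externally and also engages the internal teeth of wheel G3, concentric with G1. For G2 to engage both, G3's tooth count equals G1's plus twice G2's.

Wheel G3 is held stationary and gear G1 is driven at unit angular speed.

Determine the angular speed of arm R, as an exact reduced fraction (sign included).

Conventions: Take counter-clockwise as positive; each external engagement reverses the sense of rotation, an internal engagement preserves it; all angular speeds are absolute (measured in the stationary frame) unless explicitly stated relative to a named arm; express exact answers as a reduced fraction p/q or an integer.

16/53

planetary set (32T centre, 21T on arm, 74T internal) — Willis relation
ring teeth: 32 + 2·21 = 74
32(ω_sun−ω_arm) = −74(ω_ring−ω_arm),  ω_ring = 0, ω_sun = 1
32(1−ω_arm) = −74(0−ω_arm)  ⇒  106·ω_arm = 32  ⇒  ω_arm = 16/53
exact speed ratio = 16/53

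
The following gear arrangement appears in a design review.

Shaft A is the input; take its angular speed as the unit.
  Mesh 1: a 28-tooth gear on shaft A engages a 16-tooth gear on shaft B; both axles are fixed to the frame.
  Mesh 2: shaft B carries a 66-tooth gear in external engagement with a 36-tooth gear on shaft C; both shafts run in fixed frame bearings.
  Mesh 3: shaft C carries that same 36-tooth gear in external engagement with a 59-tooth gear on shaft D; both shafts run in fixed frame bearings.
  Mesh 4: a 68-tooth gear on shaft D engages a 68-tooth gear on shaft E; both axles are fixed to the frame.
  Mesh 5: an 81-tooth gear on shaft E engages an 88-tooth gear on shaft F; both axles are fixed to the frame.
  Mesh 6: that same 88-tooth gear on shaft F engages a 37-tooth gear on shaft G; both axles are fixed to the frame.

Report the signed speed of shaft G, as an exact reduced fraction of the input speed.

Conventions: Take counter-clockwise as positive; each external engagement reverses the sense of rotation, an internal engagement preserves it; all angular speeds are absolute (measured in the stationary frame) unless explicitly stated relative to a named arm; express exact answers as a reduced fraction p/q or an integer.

6-mesh fixed-axis compound train (all bearings frame-fixed)
mesh 1 [28T→16T]: |ω|/ω_in = 1×28/16 = 7/4, sense flips to −
mesh 2 [66T→36T]: |ω|/ω_in = (7/4)×66/36 = 77/24, sense flips to +
mesh 3 [36T→59T]: |ω|/ω_in = (77/24)×36/59 = 231/118, sense flips to −
mesh 4 [68T→68T]: |ω|/ω_in = (231/118)×68/68 = 231/118, sense flips to +
mesh 5 [81T→88T]: |ω|/ω_in = (231/118)×81/88 = 1701/944, sense flips to −
mesh 6 [88T→37T]: |ω|/ω_in = (1701/944)×88/37 = 18711/4366, sense flips to +
signed output speed (× input speed) = 18711/4366

18711/4366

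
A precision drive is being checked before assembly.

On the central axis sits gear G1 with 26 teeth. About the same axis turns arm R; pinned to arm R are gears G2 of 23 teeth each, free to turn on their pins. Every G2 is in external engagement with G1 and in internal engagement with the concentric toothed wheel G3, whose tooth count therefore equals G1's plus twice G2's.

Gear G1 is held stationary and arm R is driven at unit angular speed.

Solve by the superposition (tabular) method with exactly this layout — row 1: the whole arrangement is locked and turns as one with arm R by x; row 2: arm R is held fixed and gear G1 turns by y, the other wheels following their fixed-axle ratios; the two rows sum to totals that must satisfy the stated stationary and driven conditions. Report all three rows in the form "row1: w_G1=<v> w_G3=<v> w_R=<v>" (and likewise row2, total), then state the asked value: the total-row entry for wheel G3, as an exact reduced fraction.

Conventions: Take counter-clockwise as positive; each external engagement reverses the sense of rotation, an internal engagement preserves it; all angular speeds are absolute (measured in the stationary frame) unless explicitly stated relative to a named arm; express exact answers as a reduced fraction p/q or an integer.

recognized (axles ride arm R): planetary set, 26/23/72 teeth
row 1 (train locked, turned with arm): all members turn x
row 2: sun turns y, ring = −(26/72)·y, arm 0
boundary: total ω_sun = x + y = 0 and total ω_arm = x = 1  ⇒  y = -1, x = 1
row 2 ring = −(26/72)·(-1) = 13/36
totals (row 1 + row 2): sun 1 + (-1) = 0, ring 1 + 13/36 = 49/36, arm 1 + 0 = 1
asked cell (total, ring) = 49/36

row1: w_G1=1 w_G3=1 w_R=1
row2: w_G1=-1 w_G3=13/36 w_R=0
total: w_G1=0 w_G3=49/36 w_R=1
asked value: 49/36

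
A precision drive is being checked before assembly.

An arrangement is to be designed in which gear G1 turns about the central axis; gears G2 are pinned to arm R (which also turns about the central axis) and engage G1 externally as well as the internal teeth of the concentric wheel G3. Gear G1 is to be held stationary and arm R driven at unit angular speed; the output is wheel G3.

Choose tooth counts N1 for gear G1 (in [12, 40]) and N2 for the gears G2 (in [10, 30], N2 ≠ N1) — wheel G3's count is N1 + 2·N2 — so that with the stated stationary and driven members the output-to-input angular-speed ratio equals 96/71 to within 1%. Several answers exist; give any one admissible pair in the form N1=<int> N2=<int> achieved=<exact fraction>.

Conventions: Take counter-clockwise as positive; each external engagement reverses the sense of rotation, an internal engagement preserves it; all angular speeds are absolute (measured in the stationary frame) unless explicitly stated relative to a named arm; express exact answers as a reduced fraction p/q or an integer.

design class (target 96/71): planetary set
Willis with ω_sun = 0: ω_ring/ω_arm = (N1+N3)/N3; set equal to 96/71  ⇒  N3/N1 = 1/(96/71 − 1) = 71/25
N3 = N1 + 2·N2  ⇒  N2/N1 = (N3/N1 − 1)/2 = (71/25 − 1)/2 = 23/25
smallest multiple with N1 ≥ 12 and N2 ≥ 10: k = 1  ⇒  N1 = 1·25 = 25, N2 = 1·23 = 23 (N1 ≤ 40, N2 ≤ 30, N2 ≠ N1 ✓), N3 = 25 + 2·23 = 71
check: (N1+N3)/N3 with N1 = 25, N3 = 71 gives 96/71; |achieved − target| = 0 ≤ 24/1775 ✓

N1=25 N2=23 achieved=96/71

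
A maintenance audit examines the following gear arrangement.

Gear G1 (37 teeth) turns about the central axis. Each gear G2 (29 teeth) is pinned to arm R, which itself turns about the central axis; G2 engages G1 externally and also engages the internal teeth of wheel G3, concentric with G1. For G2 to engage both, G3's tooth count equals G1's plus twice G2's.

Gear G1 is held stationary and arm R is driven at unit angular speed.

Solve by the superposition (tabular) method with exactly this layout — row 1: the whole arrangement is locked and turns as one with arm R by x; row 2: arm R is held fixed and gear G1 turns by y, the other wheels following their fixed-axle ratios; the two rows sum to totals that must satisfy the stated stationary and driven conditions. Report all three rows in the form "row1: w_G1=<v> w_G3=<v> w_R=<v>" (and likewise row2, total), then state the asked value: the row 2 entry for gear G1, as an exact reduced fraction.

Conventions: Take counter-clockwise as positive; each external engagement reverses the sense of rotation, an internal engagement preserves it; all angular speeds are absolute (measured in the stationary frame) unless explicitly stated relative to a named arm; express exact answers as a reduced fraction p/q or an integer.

row1: w_G1=1 w_G3=1 w_R=1
row2: w_G1=-1 w_G3=37/95 w_R=0
total: w_G1=0 w_G3=132/95 w_R=1
asked value: -1

recognized (axles ride arm R): planetary set, 37/29/95 teeth
superposition row 1 [locked train]: every member turns x
superposition row 2 [arm held]: sun y, ring −(37/95)·y, arm 0
boundary: total ω_sun = x + y = 0 and total ω_arm = x = 1  ⇒  y = -1, x = 1
row 2 ring = −(37/95)·(-1) = 37/95
totals (row 1 + row 2): sun 1 + (-1) = 0, ring 1 + 37/95 = 132/95, arm 1 + 0 = 1
asked cell (row2, sun) = -1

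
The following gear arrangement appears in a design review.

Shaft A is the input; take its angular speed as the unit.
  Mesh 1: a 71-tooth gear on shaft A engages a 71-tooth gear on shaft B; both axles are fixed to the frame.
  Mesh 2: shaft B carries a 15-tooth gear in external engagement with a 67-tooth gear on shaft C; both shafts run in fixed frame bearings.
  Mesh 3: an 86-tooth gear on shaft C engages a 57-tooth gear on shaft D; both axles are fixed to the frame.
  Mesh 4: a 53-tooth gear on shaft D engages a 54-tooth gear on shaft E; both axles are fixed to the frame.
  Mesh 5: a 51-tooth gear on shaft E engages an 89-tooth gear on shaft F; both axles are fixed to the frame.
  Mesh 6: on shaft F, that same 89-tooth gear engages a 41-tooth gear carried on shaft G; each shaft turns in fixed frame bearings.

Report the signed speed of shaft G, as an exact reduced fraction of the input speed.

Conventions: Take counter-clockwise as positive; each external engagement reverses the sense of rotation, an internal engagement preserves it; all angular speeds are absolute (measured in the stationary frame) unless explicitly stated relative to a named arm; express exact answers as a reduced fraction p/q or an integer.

6-mesh fixed-axis compound train (all bearings frame-fixed)
mesh 1 [71T→71T]: |ω|/ω_in = 1×71/71 = 1, sense flips to −
mesh 2 [15T→67T]: |ω|/ω_in = 1×15/67 = 15/67, sense flips to +
mesh 3 [86T→57T]: |ω|/ω_in = (15/67)×86/57 = 430/1273, sense flips to −
mesh 4 [53T→54T]: |ω|/ω_in = (430/1273)×53/54 = 11395/34371, sense flips to +
mesh 5 [51T→89T]: |ω|/ω_in = (11395/34371)×51/89 = 193715/1019673, sense flips to −
mesh 6 [89T→41T]: |ω|/ω_in = (193715/1019673)×89/41 = 193715/469737, sense flips to +
signed output speed (× input speed) = 193715/469737

193715/469737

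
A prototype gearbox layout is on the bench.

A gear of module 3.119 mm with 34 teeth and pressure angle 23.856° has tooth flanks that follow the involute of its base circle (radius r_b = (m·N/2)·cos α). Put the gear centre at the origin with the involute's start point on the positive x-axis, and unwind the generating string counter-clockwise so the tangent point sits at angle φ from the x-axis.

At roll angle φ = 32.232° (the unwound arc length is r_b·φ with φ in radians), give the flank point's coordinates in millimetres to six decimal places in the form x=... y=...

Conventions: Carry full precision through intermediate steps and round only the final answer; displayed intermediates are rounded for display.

x=55.569704 y=2.787691

class = single-mesh tooth geometry [base-circle involute, m = 3.119, 34T]
pitch radius r_p = m·N/2 = 3.119·34/2 = 53.023000
base radius r_b = r_p·cos α = 53.023000·cos 23.856° = 48.492970
roll angle φ = 32.232° = 0.56255452 rad
x = r_b·(cos φ + φ·sin φ) = 55.569704
y = r_b·(sin φ − φ·cos φ) = 2.787691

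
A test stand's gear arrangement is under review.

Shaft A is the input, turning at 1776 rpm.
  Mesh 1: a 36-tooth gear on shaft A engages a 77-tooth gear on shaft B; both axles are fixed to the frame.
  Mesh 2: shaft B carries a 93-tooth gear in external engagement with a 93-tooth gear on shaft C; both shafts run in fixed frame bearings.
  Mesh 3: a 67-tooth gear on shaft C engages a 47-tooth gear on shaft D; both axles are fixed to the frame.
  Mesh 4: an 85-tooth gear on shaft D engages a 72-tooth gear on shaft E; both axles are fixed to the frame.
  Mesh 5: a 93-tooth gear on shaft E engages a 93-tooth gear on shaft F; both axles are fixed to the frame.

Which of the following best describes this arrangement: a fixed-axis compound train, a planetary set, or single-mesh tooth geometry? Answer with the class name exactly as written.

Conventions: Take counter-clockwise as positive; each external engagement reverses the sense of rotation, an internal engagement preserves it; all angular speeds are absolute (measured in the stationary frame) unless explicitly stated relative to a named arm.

topology: fixed-axis compound train — 5 meshes, A→F
classification: fixed-axis compound train

fixed-axis compound train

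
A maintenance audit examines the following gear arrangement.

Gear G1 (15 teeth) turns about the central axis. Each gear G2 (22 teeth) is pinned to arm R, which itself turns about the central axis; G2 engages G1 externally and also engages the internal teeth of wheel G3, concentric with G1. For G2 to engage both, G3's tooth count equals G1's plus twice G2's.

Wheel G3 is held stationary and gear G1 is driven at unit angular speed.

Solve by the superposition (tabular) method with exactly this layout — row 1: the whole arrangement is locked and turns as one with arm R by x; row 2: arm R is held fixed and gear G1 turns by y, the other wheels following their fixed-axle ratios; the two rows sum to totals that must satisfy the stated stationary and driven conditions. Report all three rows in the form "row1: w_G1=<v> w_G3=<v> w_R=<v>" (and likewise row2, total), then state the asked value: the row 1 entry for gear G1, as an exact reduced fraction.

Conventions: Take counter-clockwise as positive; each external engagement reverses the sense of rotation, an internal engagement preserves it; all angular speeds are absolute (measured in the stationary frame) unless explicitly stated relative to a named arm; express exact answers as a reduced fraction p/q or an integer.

row1: w_G1=15/74 w_G3=15/74 w_R=15/74
row2: w_G1=59/74 w_G3=-15/74 w_R=0
total: w_G1=1 w_G3=0 w_R=15/74
asked value: 15/74

class = planetary set [G3 = 15+2·22 = 59; Willis about the carrier]
superposition row 1 [locked train]: every member turns x
row 2: sun turns y, ring = −(15/59)·y, arm 0
boundary: total ω_ring = x − (15/59)·y = 0 and total ω_sun = x + y = 1  ⇒  y = 59/74, x = 15/74
row 2 ring = −(15/59)·59/74 = -15/74
totals (row 1 + row 2): sun 15/74 + 59/74 = 1, ring 15/74 + (-15/74) = 0, arm 15/74 + 0 = 15/74
asked cell (row1, sun) = 15/74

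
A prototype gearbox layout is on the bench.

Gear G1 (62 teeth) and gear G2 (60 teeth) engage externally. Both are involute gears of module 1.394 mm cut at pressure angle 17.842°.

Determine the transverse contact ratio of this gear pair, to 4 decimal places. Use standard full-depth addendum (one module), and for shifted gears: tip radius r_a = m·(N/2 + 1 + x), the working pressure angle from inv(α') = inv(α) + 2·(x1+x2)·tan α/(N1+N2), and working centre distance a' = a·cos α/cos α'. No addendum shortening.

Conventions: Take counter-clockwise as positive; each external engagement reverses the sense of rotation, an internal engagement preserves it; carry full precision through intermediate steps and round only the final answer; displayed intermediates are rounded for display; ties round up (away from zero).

1.9227

single-mesh involute tooth geometry (62T engaging 60T at module 1.394)
base radii: r_b1 = 41.135625, r_b2 = 39.808669
tip radii: r_a1 = 44.608000, r_a2 = 43.214000
no profile shift: α' = α, a' = a
action lengths: √(r_a1²−r_b1²) = 17.254971, √(r_a2²−r_b2²) = 16.814269
base pitch p_b = π·m·cos α = 4.168754
CR = (17.254971 + 16.814269 − 85.034000·sin 17.84200°)/4.168754 = 1.922734
contact ratio ≈ 1.9227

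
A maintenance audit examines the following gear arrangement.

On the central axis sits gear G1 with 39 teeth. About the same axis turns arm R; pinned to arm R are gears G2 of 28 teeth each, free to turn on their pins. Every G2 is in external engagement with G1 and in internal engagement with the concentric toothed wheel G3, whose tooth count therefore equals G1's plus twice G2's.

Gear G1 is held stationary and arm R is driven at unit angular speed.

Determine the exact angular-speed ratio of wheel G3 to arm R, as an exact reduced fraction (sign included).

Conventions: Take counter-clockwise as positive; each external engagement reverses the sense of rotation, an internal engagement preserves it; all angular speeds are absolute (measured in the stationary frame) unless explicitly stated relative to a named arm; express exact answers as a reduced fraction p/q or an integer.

recognized (axles ride arm R): planetary set, 39/28/95 teeth
ring teeth: 39 + 2·28 = 95
39(ω_sun−ω_arm) = −95(ω_ring−ω_arm),  ω_sun = 0, ω_arm = 1
ω_ring = 1 − (39/95)(0−1) = 134/95
ω_out/ω_in = 134/95

134/95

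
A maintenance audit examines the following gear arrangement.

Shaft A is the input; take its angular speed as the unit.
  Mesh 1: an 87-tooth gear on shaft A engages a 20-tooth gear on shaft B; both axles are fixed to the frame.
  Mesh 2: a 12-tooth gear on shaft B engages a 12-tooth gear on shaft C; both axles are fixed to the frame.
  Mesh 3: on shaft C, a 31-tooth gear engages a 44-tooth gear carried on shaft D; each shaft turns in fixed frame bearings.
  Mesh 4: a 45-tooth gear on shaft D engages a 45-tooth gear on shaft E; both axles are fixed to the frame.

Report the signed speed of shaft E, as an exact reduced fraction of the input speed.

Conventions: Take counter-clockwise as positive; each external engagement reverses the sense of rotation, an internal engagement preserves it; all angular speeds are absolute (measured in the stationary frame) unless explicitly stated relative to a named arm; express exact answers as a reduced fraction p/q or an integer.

4-mesh fixed-axis compound train (all bearings frame-fixed)
mesh 1 [87T→20T]: |ω|/ω_in = 1×87/20 = 87/20, sense flips to −
mesh 2 [12T→12T]: |ω|/ω_in = (87/20)×12/12 = 87/20, sense flips to +
mesh 3 [31T→44T]: |ω|/ω_in = (87/20)×31/44 = 2697/880, sense flips to −
mesh 4 [45T→45T]: |ω|/ω_in = (2697/880)×45/45 = 2697/880, sense flips to +
signed output speed (× input speed) = 2697/880

2697/880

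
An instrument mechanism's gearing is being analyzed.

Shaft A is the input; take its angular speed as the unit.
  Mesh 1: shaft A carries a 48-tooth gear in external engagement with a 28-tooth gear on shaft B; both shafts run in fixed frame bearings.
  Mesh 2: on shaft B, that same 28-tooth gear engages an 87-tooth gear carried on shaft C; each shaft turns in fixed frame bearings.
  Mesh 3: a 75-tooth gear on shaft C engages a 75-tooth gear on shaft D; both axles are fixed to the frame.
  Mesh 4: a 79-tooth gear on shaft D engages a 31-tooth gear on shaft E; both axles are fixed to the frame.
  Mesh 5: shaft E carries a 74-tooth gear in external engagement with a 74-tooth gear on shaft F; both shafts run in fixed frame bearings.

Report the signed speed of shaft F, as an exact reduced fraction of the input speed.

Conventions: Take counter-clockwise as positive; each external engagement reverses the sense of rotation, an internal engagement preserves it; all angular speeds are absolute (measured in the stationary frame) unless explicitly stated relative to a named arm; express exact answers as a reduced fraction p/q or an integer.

5-mesh fixed-axis compound train (all bearings frame-fixed)
mesh 1 [48T→28T]: |ω|/ω_in = 1×48/28 = 12/7, sense flips to −
mesh 2 [28T→87T]: |ω|/ω_in = (12/7)×28/87 = 16/29, sense flips to +
mesh 3 [75T→75T]: |ω|/ω_in = (16/29)×75/75 = 16/29, sense flips to −
mesh 4 [79T→31T]: |ω|/ω_in = (16/29)×79/31 = 1264/899, sense flips to +
mesh 5 [74T→74T]: |ω|/ω_in = (1264/899)×74/74 = 1264/899, sense flips to −
signed output speed (× input speed) = -1264/899

-1264/899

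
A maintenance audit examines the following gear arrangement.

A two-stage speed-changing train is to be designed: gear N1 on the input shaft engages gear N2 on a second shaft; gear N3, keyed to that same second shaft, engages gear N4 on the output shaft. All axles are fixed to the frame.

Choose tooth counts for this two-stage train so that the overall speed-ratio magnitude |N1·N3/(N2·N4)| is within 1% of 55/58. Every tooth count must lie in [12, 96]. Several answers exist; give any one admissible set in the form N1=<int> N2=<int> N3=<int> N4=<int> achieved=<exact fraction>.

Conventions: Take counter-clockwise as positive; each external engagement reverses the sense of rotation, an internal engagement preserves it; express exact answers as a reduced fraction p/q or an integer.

2-stage fixed-axis compound train for ratio 55/58
target = 55/58 in lowest terms: an exact hit needs N1·N3 = k·55 and N2·N4 = k·58 for one integer k, every count in [12, 96]; additionally prefer no 1:1 stage (N1 ≠ N2, N3 ≠ N4)
k = 1…5: no 1:1-free in-range split of k·55 and k·58 into factor pairs; take k = 6
k = 6: N1·N3 = 330 = 15·22, N2·N4 = 348 = 12·29
achieved = 15·22/(12·29) = 55/58; |achieved − target| = 0 ≤ 11/1160 ✓

N1=15 N2=12 N3=22 N4=29 achieved=55/58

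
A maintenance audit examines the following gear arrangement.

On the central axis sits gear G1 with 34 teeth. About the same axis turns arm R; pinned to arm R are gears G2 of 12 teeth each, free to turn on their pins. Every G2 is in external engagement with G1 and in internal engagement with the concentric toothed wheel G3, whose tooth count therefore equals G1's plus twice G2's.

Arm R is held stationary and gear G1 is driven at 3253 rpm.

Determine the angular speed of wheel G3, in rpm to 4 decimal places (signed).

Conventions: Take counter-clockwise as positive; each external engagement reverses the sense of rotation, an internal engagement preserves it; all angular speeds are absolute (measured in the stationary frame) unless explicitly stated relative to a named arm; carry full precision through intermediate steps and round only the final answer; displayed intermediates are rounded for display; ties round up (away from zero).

recognized (axles ride arm R): planetary set, 34/12/58 teeth
normalise by the input: solve with ω_sun = 1, then scale by 3253 rpm
ring teeth: 34 + 2·12 = 58
34(ω_sun−ω_arm) = −58(ω_ring−ω_arm),  ω_arm = 0, ω_sun = 1
ω_ring = 0 − (34/58)(1−0) = -17/29
scale: ω_ring = -17/29 × 3253 rpm = -1906.9310 rpm

-1906.9310 rpm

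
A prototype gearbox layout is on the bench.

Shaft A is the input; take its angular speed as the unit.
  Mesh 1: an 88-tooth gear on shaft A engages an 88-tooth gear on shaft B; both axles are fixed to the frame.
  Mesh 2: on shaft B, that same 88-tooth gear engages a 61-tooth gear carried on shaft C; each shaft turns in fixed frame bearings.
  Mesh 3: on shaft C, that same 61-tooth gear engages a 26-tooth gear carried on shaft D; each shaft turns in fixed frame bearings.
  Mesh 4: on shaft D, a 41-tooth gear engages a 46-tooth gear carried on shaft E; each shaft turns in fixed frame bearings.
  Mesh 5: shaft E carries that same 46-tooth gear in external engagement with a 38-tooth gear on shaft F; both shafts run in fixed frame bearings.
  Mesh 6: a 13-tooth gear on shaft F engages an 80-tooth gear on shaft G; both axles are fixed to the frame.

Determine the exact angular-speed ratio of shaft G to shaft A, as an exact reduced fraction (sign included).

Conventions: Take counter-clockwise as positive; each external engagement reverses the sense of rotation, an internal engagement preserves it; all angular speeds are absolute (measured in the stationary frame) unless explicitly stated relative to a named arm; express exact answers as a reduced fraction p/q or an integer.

451/760

class = fixed-axis compound train [6 meshes; 6 ratios multiply, 6 sense flips]
mesh 1 [88T→88T]: running ratio 1, sense −
mesh 2 [88T→61T]: running ratio 88/61, sense +
mesh 3 [61T→26T]: running ratio 44/13, sense −
mesh 4 [41T→46T]: running ratio 902/299, sense +
mesh 5 [46T→38T]: running ratio 902/247, sense −
mesh 6 [13T→80T]: running ratio 451/760, sense +
ω_out/ω_in = 451/760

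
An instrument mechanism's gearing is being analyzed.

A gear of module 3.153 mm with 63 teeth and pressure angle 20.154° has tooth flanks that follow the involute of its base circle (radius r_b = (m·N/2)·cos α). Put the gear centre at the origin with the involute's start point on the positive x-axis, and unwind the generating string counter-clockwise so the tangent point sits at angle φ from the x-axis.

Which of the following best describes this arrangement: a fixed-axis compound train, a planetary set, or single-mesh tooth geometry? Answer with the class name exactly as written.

single-mesh tooth geometry

single-mesh involute tooth geometry (63T wheel at module 3.153)
classification: single-mesh tooth geometry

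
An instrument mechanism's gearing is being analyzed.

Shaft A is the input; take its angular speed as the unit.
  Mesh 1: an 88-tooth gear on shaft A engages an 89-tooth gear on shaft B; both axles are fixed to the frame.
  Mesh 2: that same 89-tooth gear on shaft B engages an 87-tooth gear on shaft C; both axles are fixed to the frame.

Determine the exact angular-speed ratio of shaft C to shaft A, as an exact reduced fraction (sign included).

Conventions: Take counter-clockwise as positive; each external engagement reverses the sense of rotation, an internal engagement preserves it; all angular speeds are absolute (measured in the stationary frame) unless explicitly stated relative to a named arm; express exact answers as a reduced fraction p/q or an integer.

class = fixed-axis compound train [2 meshes; 2 ratios multiply, 2 sense flips]
mesh 1 [88T→89T]: running ratio 88/89, sense −
mesh 2 [89T→87T]: running ratio 88/87, sense +
ω_out/ω_in = 88/87

88/87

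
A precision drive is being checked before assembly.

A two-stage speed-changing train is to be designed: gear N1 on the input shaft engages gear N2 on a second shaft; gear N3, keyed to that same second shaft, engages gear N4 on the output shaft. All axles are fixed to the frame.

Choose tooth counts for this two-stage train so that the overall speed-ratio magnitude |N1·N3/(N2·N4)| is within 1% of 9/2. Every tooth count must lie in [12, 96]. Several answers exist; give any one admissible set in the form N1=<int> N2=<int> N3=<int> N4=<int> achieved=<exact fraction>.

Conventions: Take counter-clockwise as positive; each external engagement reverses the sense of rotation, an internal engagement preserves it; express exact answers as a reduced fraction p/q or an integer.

N1=18 N2=12 N3=36 N4=12 achieved=9/2

2-stage fixed-axis compound train for ratio 9/2
target = 9/2 in lowest terms: an exact hit needs N1·N3 = k·9 and N2·N4 = k·2 for one integer k, every count in [12, 96]; additionally prefer no 1:1 stage (N1 ≠ N2, N3 ≠ N4)
k = 1…71: no 1:1-free in-range split of k·9 and k·2 into factor pairs; take k = 72
k = 72: N1·N3 = 648 = 18·36, N2·N4 = 144 = 12·12
achieved = 18·36/(12·12) = 9/2; |achieved − target| = 0 ≤ 9/200 ✓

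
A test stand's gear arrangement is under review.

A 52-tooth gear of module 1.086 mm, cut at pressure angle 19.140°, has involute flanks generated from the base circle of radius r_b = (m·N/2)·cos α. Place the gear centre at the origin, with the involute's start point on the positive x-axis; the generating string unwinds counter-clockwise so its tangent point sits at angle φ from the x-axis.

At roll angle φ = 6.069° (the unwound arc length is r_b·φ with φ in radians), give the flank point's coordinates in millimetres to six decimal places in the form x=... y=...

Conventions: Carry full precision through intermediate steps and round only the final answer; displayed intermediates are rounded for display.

topology: single-mesh involute geometry — m = 1.086, N = 52
pitch radius r_p = m·N/2 = 1.086·52/2 = 28.236000
base radius r_b = r_p·cos α = 28.236000·cos 19.140° = 26.675121
roll angle φ = 6.069° = 0.10592403 rad
x = r_b·(cos φ + φ·sin φ) = 26.824347
y = r_b·(sin φ − φ·cos φ) = 0.010556

x=26.824347 y=0.010556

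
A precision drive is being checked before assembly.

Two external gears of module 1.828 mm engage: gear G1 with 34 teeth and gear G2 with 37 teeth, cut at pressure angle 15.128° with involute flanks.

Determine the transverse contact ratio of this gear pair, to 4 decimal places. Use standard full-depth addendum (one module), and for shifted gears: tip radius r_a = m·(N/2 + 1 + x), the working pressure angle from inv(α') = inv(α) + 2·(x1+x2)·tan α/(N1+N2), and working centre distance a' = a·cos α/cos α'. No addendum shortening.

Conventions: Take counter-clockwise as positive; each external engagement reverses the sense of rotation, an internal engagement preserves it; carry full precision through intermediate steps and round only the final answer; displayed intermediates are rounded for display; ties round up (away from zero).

class = single-mesh tooth geometry [involute pair 34T × 37T, m = 1.828]
base radii: r_b1 = 29.999068, r_b2 = 32.646044
tip radii: r_a1 = 32.904000, r_a2 = 35.646000
no profile shift: α' = α, a' = a
action lengths: √(r_a1²−r_b1²) = 13.517735, √(r_a2²−r_b2²) = 14.313389
base pitch p_b = π·m·cos α = 5.543815
CR = (13.517735 + 14.313389 − 64.894000·sin 15.12800°)/5.543815 = 1.965312
contact ratio ≈ 1.9653

1.9653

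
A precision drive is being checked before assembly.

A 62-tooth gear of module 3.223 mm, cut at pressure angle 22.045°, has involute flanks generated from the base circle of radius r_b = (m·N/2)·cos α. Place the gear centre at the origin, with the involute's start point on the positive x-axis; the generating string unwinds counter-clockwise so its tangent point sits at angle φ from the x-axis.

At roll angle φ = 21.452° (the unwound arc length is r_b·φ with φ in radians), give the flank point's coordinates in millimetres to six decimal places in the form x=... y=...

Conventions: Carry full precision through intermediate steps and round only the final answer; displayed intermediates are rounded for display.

recognized (one wheel, involute flank): single-mesh tooth geometry, m = 3.223, N = 62
pitch radius r_p = m·N/2 = 3.223·62/2 = 99.913000
base radius r_b = r_p·cos α = 99.913000·cos 22.045° = 92.608296
roll angle φ = 21.452° = 0.37440803 rad
x = r_b·(cos φ + φ·sin φ) = 98.873562
y = r_b·(sin φ − φ·cos φ) = 1.597585

x=98.873562 y=1.597585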